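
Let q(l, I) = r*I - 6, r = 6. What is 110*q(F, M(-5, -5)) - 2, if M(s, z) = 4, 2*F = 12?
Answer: 1978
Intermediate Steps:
F = 6 (F = (½)*12 = 6)
q(l, I) = -6 + 6*I (q(l, I) = 6*I - 6 = -6 + 6*I)
110*q(F, M(-5, -5)) - 2 = 110*(-6 + 6*4) - 2 = 110*(-6 + 24) - 2 = 110*18 - 2 = 1980 - 2 = 1978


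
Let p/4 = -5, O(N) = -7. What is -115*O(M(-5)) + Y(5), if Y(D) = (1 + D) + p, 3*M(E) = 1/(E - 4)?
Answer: 791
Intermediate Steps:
M(E) = 1/(3*(-4 + E)) (M(E) = 1/(3*(E - 4)) = 1/(3*(-4 + E)))
p = -20 (p = 4*(-5) = -20)
Y(D) = -19 + D (Y(D) = (1 + D) - 20 = -19 + D)
-115*O(M(-5)) + Y(5) = -115*(-7) + (-19 + 5) = 805 - 14 = 791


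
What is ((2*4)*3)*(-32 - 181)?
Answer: -5112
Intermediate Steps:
((2*4)*3)*(-32 - 181) = (8*3)*(-213) = 24*(-213) = -5112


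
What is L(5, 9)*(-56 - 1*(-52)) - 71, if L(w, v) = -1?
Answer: -67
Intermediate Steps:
L(5, 9)*(-56 - 1*(-52)) - 71 = -(-56 - 1*(-52)) - 71 = -(-56 + 52) - 71 = -1*(-4) - 71 = 4 - 71 = -67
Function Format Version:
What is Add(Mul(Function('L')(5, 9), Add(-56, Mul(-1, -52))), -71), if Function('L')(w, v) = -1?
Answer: -67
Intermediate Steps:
Add(Mul(Function('L')(5, 9), Add(-56, Mul(-1, -52))), -71) = Add(Mul(-1, Add(-56, Mul(-1, -52))), -71) = Add(Mul(-1, Add(-56, 52)), -71) = Add(Mul(-1, -4), -71) = Add(4, -71) = -67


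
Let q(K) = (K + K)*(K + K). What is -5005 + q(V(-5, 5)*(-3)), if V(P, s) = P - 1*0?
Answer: -4105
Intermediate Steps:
V(P, s) = P (V(P, s) = P + 0 = P)
q(K) = 4*K² (q(K) = (2*K)*(2*K) = 4*K²)
-5005 + q(V(-5, 5)*(-3)) = -5005 + 4*(-5*(-3))² = -5005 + 4*15² = -5005 + 4*225 = -5005 + 900 = -4105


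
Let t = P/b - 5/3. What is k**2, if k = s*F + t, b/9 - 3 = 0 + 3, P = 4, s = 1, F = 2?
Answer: 121/729 ≈ 0.16598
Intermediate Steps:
b = 54 (b = 27 + 9*(0 + 3) = 27 + 9*3 = 27 + 27 = 54)
t = -43/27 (t = 4/54 - 5/3 = 4*(1/54) - 5*1/3 = 2/27 - 5/3 = -43/27 ≈ -1.5926)
k = 11/27 (k = 1*2 - 43/27 = 2 - 43/27 = 11/27 ≈ 0.40741)
k**2 = (11/27)**2 = 121/729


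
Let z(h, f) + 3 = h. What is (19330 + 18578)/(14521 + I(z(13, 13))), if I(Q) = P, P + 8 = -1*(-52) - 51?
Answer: 6318/2419 ≈ 2.6118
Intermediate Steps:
z(h, f) = -3 + h
P = -7 (P = -8 + (-1*(-52) - 51) = -8 + (52 - 51) = -8 + 1 = -7)
I(Q) = -7
(19330 + 18578)/(14521 + I(z(13, 13))) = (19330 + 18578)/(14521 - 7) = 37908/14514 = 37908*(1/14514) = 6318/2419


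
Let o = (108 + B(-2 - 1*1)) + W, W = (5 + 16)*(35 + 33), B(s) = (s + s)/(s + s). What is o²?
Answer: 2362369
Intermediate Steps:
B(s) = 1 (B(s) = (2*s)/((2*s)) = (2*s)*(1/(2*s)) = 1)
W = 1428 (W = 21*68 = 1428)
o = 1537 (o = (108 + 1) + 1428 = 109 + 1428 = 1537)
o² = 1537² = 2362369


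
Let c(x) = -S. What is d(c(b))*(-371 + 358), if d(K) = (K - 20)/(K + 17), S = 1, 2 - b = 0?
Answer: 273/16 ≈ 17.063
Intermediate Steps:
b = 2 (b = 2 - 1*0 = 2 + 0 = 2)
c(x) = -1 (c(x) = -1*1 = -1)
d(K) = (-20 + K)/(17 + K)
d(c(b))*(-371 + 358) = ((-20 - 1)/(17 - 1))*(-371 + 358) = (-21/16)*(-13) = ((1/16)*(-21))*(-13) = -21/16*(-13) = 273/16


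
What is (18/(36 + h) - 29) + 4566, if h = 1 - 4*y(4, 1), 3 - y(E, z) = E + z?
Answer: 22687/5 ≈ 4537.4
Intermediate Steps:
y(E, z) = 3 - E - z (y(E, z) = 3 - (E + z) = 3 + (-E - z) = 3 - E - z)
h = 9 (h = 1 - 4*(3 - 1*4 - 1*1) = 1 - 4*(3 - 4 - 1) = 1 - 4*(-2) = 1 + 8 = 9)
(18/(36 + h) - 29) + 4566 = (18/(36 + 9) - 29) + 4566 = (18/45 - 29) + 4566 = (18*(1/45) - 29) + 4566 = (⅖ - 29) + 4566 = -143/5 + 4566 = 22687/5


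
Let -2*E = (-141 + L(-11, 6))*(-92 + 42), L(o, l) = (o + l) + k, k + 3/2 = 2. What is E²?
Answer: 52925625/4 ≈ 1.3231e+7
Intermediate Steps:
k = ½ (k = -3/2 + 2 = ½ ≈ 0.50000)
L(o, l) = ½ + l + o (L(o, l) = (o + l) + ½ = (l + o) + ½ = ½ + l + o)
E = -7275/2 (E = -(-141 + (½ + 6 - 11))*(-92 + 42)/2 = -(-141 - 9/2)*(-50)/2 = -(-291)*(-50)/4 = -½*7275 = -7275/2 ≈ -3637.5)
E² = (-7275/2)² = 52925625/4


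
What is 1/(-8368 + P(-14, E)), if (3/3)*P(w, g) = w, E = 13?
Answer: -1/8382 ≈ -0.00011930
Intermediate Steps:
P(w, g) = w
1/(-8368 + P(-14, E)) = 1/(-8368 - 14) = 1/(-8382) = -1/8382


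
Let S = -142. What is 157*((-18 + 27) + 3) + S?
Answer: 1742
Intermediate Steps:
157*((-18 + 27) + 3) + S = 157*((-18 + 27) + 3) - 142 = 157*(9 + 3) - 142 = 157*12 - 142 = 1884 - 142 = 1742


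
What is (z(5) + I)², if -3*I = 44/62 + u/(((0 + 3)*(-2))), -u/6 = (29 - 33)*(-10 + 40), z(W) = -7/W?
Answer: 318229921/216225 ≈ 1471.8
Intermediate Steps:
u = 720 (u = -6*(29 - 33)*(-10 + 40) = -(-24)*30 = -6*(-120) = 720)
I = 3698/93 (I = -(44/62 + 720/(((0 + 3)*(-2))))/3 = -(44*(1/62) + 720/((3*(-2))))/3 = -(22/31 + 720/(-6))/3 = -(22/31 + 720*(-⅙))/3 = -(22/31 - 120)/3 = -⅓*(-3698/31) = 3698/93 ≈ 39.763)
(z(5) + I)² = (-7/5 + 3698/93)² = (17839/465)² = 318229921/216225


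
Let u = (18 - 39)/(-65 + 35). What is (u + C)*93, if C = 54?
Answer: 50871/10 ≈ 5087.1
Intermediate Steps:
u = 7/10 (u = -21/(-30) = -21*(-1/30) = 7/10 ≈ 0.70000)
(u + C)*93 = (7/10 + 54)*93 = (547/10)*93 = 50871/10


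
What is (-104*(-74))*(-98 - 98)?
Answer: -1508416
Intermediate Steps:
(-104*(-74))*(-98 - 98) = 7696*(-196) = -1508416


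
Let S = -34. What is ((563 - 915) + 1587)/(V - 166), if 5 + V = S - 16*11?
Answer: -1235/381 ≈ -3.2415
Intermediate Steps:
V = -215 (V = -5 + (-34 - 16*11) = -5 + (-34 - 176) = -5 - 210 = -215)
((563 - 915) + 1587)/(V - 166) = ((563 - 915) + 1587)/(-215 - 166) = (-352 + 1587)/(-381) = 1235*(-1/381) = -1235/381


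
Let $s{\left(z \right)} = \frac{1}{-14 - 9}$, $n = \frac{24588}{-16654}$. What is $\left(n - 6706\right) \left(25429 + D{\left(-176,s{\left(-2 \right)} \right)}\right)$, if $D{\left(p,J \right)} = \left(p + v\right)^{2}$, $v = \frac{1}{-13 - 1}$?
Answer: $- \frac{154438290996301}{408023} \approx -3.785 \cdot 10^{8}$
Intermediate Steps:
$n = - \frac{12294}{8327}$ ($n = 24588 \left(- \frac{1}{16654}\right) = - \frac{12294}{8327} \approx -1.4764$)
$v = - \frac{1}{14}$ ($v = \frac{1}{-14} = - \frac{1}{14} \approx -0.071429$)
$s{\left(z \right)} = - \frac{1}{23}$ ($s{\left(z \right)} = \frac{1}{-23} = - \frac{1}{23}$)
$D{\left(p,J \right)} = \left(- \frac{1}{14} + p\right)^{2}$ ($D{\left(p,J \right)} = \left(p - \frac{1}{14}\right)^{2} = \left(- \frac{1}{14} + p\right)^{2}$)
$\left(n - 6706\right) \left(25429 + D{\left(-176,s{\left(-2 \right)} \right)}\right) = \left(- \frac{12294}{8327} - 6706\right) \left(25429 + \frac{\left(-1 + 14 \left(-176\right)\right)^{2}}{196}\right) = - \frac{55853156 \left(25429 + \frac{\left(-1 - 2464\right)^{2}}{196}\right)}{8327} = - \frac{55853156 \left(25429 + \frac{\left(-2465\right)^{2}}{196}\right)}{8327} = - \frac{55853156 \left(25429 + \frac{1}{196} \cdot 6076225\right)}{8327} = - \frac{55853156 \left(25429 + \frac{6076225}{196}\right)}{8327} = \left(- \frac{55853156}{8327}\right) \frac{11060309}{196} = - \frac{154438290996301}{408023}$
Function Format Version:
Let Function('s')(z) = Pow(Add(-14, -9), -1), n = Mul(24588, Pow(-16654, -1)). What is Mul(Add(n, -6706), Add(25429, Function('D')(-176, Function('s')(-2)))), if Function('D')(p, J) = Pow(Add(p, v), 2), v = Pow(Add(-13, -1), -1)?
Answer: Rational(-154438290996301, 408023) ≈ -3.7850e+8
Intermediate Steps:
n = Rational(-12294, 8327) (n = Mul(24588, Rational(-1, 16654)) = Rational(-12294, 8327) ≈ -1.4764)
v = Rational(-1, 14) (v = Pow(-14, -1) = Rational(-1, 14) ≈ -0.071429)
Function('s')(z) = Rational(-1, 23) (Function('s')(z) = Pow(-23, -1) = Rational(-1, 23))
Function('D')(p, J) = Pow(Add(Rational(-1, 14), p), 2) (Function('D')(p, J) = Pow(Add(p, Rational(-1, 14)), 2) = Pow(Add(Rational(-1, 14), p), 2))
Mul(Add(n, -6706), Add(25429, Function('D')(-176, Function('s')(-2)))) = Mul(Add(Rational(-12294, 8327), -6706), Add(25429, Mul(Rational(1, 196), Pow(Add(-1, Mul(14, -176)), 2)))) = Mul(Rational(-55853156, 8327), Add(25429, Mul(Rational(1, 196), Pow(Add(-1, -2464), 2)))) = Mul(Rational(-55853156, 8327), Add(25429, Mul(Rational(1, 196), Pow(-2465, 2)))) = Mul(Rational(-55853156, 8327), Add(25429, Mul(Rational(1, 196), 6076225))) = Mul(Rational(-55853156, 8327), Add(25429, Rational(6076225, 196))) = Mul(Rational(-55853156, 8327), Rational(11060309, 196)) = Rational(-154438290996301, 408023)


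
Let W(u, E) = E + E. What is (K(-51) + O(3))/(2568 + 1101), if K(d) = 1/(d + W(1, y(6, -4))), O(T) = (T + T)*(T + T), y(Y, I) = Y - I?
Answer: 1115/113739 ≈ 0.0098031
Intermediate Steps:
O(T) = 4*T**2 (O(T) = (2*T)*(2*T) = 4*T**2)
W(u, E) = 2*E
K(d) = 1/(20 + d) (K(d) = 1/(d + 2*(6 - 1*(-4))) = 1/(d + 2*(6 + 4)) = 1/(d + 2*10) = 1/(d + 20) = 1/(20 + d))
(K(-51) + O(3))/(2568 + 1101) = (1/(20 - 51) + 4*3**2)/(2568 + 1101) = (1/(-31) + 4*9)/3669 = (-1/31 + 36)*(1/3669) = (1115/31)*(1/3669) = 1115/113739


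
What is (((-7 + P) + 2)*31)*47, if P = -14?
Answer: -27683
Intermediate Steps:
(((-7 + P) + 2)*31)*47 = (((-7 - 14) + 2)*31)*47 = ((-21 + 2)*31)*47 = -19*31*47 = -589*47 = -27683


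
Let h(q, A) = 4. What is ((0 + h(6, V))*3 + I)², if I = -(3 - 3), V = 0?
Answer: 144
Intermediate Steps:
I = 0 (I = -1*0 = 0)
((0 + h(6, V))*3 + I)² = ((0 + 4)*3 + 0)² = (4*3 + 0)² = (12 + 0)² = 12² = 144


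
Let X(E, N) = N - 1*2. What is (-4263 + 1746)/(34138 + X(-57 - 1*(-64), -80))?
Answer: -839/11352 ≈ -0.073908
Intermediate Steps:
X(E, N) = -2 + N (X(E, N) = N - 2 = -2 + N)
(-4263 + 1746)/(34138 + X(-57 - 1*(-64), -80)) = (-4263 + 1746)/(34138 + (-2 - 80)) = -2517/(34138 - 82) = -2517/34056 = -2517*1/34056 = -839/11352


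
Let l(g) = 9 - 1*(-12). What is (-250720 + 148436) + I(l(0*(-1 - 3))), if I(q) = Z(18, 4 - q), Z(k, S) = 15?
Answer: -102269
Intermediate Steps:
l(g) = 21 (l(g) = 9 + 12 = 21)
I(q) = 15
(-250720 + 148436) + I(l(0*(-1 - 3))) = (-250720 + 148436) + 15 = -102284 + 15 = -102269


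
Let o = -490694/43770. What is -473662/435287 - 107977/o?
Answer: 54131596422179/5620861031 ≈ 9630.5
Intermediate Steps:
o = -245347/21885 (o = -490694*1/43770 = -245347/21885 ≈ -11.211)
-473662/435287 - 107977/o = -473662/435287 - 107977/(-245347/21885) = -473662*1/435287 - 107977*(-21885/245347) = -473662/435287 + 124372455/12913 = 54131596422179/5620861031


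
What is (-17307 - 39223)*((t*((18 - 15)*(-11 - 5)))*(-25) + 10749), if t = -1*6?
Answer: -200624970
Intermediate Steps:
t = -6
(-17307 - 39223)*((t*((18 - 15)*(-11 - 5)))*(-25) + 10749) = (-17307 - 39223)*(-6*(18 - 15)*(-11 - 5)*(-25) + 10749) = -56530*(-18*(-16)*(-25) + 10749) = -56530*(-6*(-48)*(-25) + 10749) = -56530*(288*(-25) + 10749) = -56530*(-7200 + 10749) = -56530*3549 = -200624970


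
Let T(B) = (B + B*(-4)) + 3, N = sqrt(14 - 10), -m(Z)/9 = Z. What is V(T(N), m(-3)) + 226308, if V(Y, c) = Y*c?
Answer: 226227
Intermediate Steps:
m(Z) = -9*Z
N = 2 (N = sqrt(4) = 2)
T(B) = 3 - 3*B (T(B) = (B - 4*B) + 3 = -3*B + 3 = 3 - 3*B)
V(T(N), m(-3)) + 226308 = (3 - 3*2)*(-9*(-3)) + 226308 = (3 - 6)*27 + 226308 = -3*27 + 226308 = -81 + 226308 = 226227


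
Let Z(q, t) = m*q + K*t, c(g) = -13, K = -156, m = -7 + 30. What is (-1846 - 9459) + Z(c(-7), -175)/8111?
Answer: -91667854/8111 ≈ -11302.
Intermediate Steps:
m = 23
Z(q, t) = -156*t + 23*q (Z(q, t) = 23*q - 156*t = -156*t + 23*q)
(-1846 - 9459) + Z(c(-7), -175)/8111 = (-1846 - 9459) + (-156*(-175) + 23*(-13))/8111 = -11305 + (27300 - 299)*(1/8111) = -11305 + 27001*(1/8111) = -11305 + 27001/8111 = -91667854/8111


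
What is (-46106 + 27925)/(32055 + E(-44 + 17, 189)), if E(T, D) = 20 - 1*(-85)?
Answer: -18181/32160 ≈ -0.56533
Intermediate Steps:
E(T, D) = 105 (E(T, D) = 20 + 85 = 105)
(-46106 + 27925)/(32055 + E(-44 + 17, 189)) = (-46106 + 27925)/(32055 + 105) = -18181/32160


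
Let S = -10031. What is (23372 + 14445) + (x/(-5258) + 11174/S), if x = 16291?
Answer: 181305435223/4794818 ≈ 37813.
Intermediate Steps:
(23372 + 14445) + (x/(-5258) + 11174/S) = (23372 + 14445) + (16291/(-5258) + 11174/(-10031)) = 37817 + (16291*(-1/5258) + 11174*(-1/10031)) = 37817 + (-1481/478 - 11174/10031) = 37817 - 20197083/4794818 = 181305435223/4794818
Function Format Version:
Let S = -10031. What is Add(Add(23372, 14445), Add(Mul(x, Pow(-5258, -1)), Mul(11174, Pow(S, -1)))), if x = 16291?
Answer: Rational(181305435223, 4794818) ≈ 37813.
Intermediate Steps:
Add(Add(23372, 14445), Add(Mul(x, Pow(-5258, -1)), Mul(11174, Pow(S, -1)))) = Add(Add(23372, 14445), Add(Mul(16291, Pow(-5258, -1)), Mul(11174, Pow(-10031, -1)))) = Add(37817, Add(Mul(16291, Rational(-1, 5258)), Mul(11174, Rational(-1, 10031)))) = Add(37817, Add(Rational(-1481, 478), Rational(-11174, 10031))) = Add(37817, Rational(-20197083, 4794818)) = Rational(181305435223, 4794818)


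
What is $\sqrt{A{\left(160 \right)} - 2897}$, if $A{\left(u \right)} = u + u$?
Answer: $i \sqrt{2577} \approx 50.764 i$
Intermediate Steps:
$A{\left(u \right)} = 2 u$
$\sqrt{A{\left(160 \right)} - 2897} = \sqrt{2 \cdot 160 - 2897} = \sqrt{320 - 2897} = \sqrt{-2577} = i \sqrt{2577}$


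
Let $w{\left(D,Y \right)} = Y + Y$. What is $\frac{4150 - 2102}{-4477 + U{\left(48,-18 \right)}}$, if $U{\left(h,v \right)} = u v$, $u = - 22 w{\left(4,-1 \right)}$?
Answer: $- \frac{2048}{5269} \approx -0.38869$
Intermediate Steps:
$w{\left(D,Y \right)} = 2 Y$
$u = 44$ ($u = - 22 \cdot 2 \left(-1\right) = \left(-22\right) \left(-2\right) = 44$)
$U{\left(h,v \right)} = 44 v$
$\frac{4150 - 2102}{-4477 + U{\left(48,-18 \right)}} = \frac{4150 - 2102}{-4477 + 44 \left(-18\right)} = \frac{4150 - 2102}{-4477 - 792} = \frac{4150 - 2102}{-5269} = 2048 \left(- \frac{1}{5269}\right) = - \frac{2048}{5269}$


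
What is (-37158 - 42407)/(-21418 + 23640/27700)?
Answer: 110197525/29662748 ≈ 3.7150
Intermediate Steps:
(-37158 - 42407)/(-21418 + 23640/27700) = -79565/(-21418 + 23640*(1/27700)) = -79565/(-21418 + 1182/1385) = -79565/(-29662748/1385) = -79565*(-1385/29662748) = 110197525/29662748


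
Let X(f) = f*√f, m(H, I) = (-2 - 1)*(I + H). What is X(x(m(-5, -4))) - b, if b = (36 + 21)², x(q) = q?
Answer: -3249 + 81*√3 ≈ -3108.7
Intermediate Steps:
m(H, I) = -3*H - 3*I (m(H, I) = -3*(H + I) = -3*H - 3*I)
b = 3249 (b = 57² = 3249)
X(f) = f^(3/2)
X(x(m(-5, -4))) - b = (-3*(-5) - 3*(-4))^(3/2) - 1*3249 = (15 + 12)^(3/2) - 3249 = 27^(3/2) - 3249 = 81*√3 - 3249 = -3249 + 81*√3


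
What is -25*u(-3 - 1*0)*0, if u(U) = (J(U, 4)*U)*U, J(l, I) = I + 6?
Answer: 0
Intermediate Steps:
J(l, I) = 6 + I
u(U) = 10*U**2 (u(U) = ((6 + 4)*U)*U = (10*U)*U = 10*U**2)
-25*u(-3 - 1*0)*0 = -250*(-3 - 1*0)**2*0 = -250*(-3 + 0)**2*0 = -250*(-3)**2*0 = -250*9*0 = -25*90*0 = -2250*0 = 0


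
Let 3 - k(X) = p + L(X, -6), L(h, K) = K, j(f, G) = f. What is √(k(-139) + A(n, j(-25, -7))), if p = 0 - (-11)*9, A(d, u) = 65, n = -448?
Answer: 5*I ≈ 5.0*I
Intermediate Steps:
p = 99 (p = 0 - 1*(-99) = 0 + 99 = 99)
k(X) = -90 (k(X) = 3 - (99 - 6) = 3 - 1*93 = 3 - 93 = -90)
√(k(-139) + A(n, j(-25, -7))) = √(-90 + 65) = √(-25) = 5*I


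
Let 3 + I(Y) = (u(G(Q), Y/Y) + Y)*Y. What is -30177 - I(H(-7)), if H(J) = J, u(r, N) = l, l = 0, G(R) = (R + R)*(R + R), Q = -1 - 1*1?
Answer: -30223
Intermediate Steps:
Q = -2 (Q = -1 - 1 = -2)
G(R) = 4*R**2 (G(R) = (2*R)*(2*R) = 4*R**2)
u(r, N) = 0
I(Y) = -3 + Y**2 (I(Y) = -3 + (0 + Y)*Y = -3 + Y*Y = -3 + Y**2)
-30177 - I(H(-7)) = -30177 - (-3 + (-7)**2) = -30177 - (-3 + 49) = -30177 - 1*46 = -30177 - 46 = -30223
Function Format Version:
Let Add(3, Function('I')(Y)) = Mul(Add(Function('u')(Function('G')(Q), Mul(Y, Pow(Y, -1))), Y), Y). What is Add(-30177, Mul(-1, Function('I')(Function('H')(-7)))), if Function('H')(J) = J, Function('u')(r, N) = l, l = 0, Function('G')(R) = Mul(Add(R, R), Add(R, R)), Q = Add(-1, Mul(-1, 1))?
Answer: -30223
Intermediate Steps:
Q = -2 (Q = Add(-1, -1) = -2)
Function('G')(R) = Mul(4, Pow(R, 2)) (Function('G')(R) = Mul(Mul(2, R), Mul(2, R)) = Mul(4, Pow(R, 2)))
Function('u')(r, N) = 0
Function('I')(Y) = Add(-3, Pow(Y, 2)) (Function('I')(Y) = Add(-3, Mul(Add(0, Y), Y)) = Add(-3, Mul(Y, Y)) = Add(-3, Pow(Y, 2)))
Add(-30177, Mul(-1, Function('I')(Function('H')(-7)))) = Add(-30177, Mul(-1, Add(-3, Pow(-7, 2)))) = Add(-30177, Mul(-1, Add(-3, 49))) = Add(-30177, Mul(-1, 46)) = Add(-30177, -46) = -30223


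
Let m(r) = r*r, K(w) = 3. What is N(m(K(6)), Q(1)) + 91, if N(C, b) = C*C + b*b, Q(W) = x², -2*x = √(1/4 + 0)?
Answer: 44033/256 ≈ 172.00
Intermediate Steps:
x = -¼ (x = -√(1/4 + 0)/2 = -√(1*(¼) + 0)/2 = -√(¼ + 0)/2 = -√(¼)/2 = -½*½ = -¼ ≈ -0.25000)
m(r) = r²
Q(W) = 1/16 (Q(W) = (-¼)² = 1/16)
N(C, b) = C² + b²
N(m(K(6)), Q(1)) + 91 = ((3²)² + (1/16)²) + 91 = (9² + 1/256) + 91 = (81 + 1/256) + 91 = 20737/256 + 91 = 44033/256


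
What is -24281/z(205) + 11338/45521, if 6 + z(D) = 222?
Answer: -1102846393/9832536 ≈ -112.16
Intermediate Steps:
z(D) = 216 (z(D) = -6 + 222 = 216)
-24281/z(205) + 11338/45521 = -24281/216 + 11338/45521 = -1102846393/9832536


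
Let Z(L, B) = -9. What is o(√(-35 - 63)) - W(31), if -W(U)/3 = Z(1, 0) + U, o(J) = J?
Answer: 66 + 7*I*√2 ≈ 66.0 + 9.8995*I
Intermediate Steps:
W(U) = 27 - 3*U (W(U) = -3*(-9 + U) = 27 - 3*U)
o(√(-35 - 63)) - W(31) = √(-35 - 63) - (27 - 3*31) = √(-98) - (27 - 93) = 7*I*√2 - 1*(-66) = 7*I*√2 + 66 = 66 + 7*I*√2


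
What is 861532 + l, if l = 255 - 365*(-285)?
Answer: 965812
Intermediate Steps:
l = 104280 (l = 255 + 104025 = 104280)
861532 + l = 861532 + 104280 = 965812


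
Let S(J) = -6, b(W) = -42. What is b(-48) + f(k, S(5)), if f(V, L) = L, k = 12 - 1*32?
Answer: -48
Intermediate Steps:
k = -20 (k = 12 - 32 = -20)
b(-48) + f(k, S(5)) = -42 - 6 = -48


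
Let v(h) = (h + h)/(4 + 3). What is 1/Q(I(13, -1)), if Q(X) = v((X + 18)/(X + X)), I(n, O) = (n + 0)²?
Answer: 1183/187 ≈ 6.3262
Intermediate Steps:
v(h) = 2*h/7 (v(h) = (2*h)/7 = (2*h)*(⅐) = 2*h/7)
I(n, O) = n²
Q(X) = (18 + X)/(7*X) (Q(X) = 2*((X + 18)/(X + X))/7 = 2*((18 + X)/((2*X)))/7 = 2*((18 + X)*(1/(2*X)))/7 = 2*((18 + X)/(2*X))/7 = (18 + X)/(7*X))
1/Q(I(13, -1)) = 1/((18 + 13²)/(7*(13²))) = 1/((⅐)*(18 + 169)/169) = 1/((⅐)*(1/169)*187) = 1/(187/1183) = 1183/187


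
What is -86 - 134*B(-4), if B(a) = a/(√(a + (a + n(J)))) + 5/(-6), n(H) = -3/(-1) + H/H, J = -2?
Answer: 77/3 - 268*I ≈ 25.667 - 268.0*I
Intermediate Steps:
n(H) = 4 (n(H) = -3*(-1) + 1 = 3 + 1 = 4)
B(a) = -⅚ + a/√(4 + 2*a) (B(a) = a/(√(a + (a + 4))) + 5/(-6) = a/(√(a + (4 + a))) + 5*(-⅙) = a/(√(4 + 2*a)) - ⅚ = a/√(4 + 2*a) - ⅚ = -⅚ + a/√(4 + 2*a))
-86 - 134*B(-4) = -86 - 134*(-⅚ + (½)*(-4)*√2/√(2 - 4)) = -86 - 134*(-⅚ + (½)*(-4)*√2/√(-2)) = -86 - 134*(-⅚ + (½)*(-4)*√2*(-I*√2/2)) = -86 - 134*(-⅚ + 2*I) = -86 + (335/3 - 268*I) = 77/3 - 268*I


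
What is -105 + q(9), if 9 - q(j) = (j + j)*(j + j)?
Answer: -420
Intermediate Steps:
q(j) = 9 - 4*j**2 (q(j) = 9 - (j + j)*(j + j) = 9 - 2*j*2*j = 9 - 4*j**2)
-105 + q(9) = -105 + (9 - 4*9**2) = -105 + (9 - 4*81) = -105 + (9 - 324) = -105 - 315 = -420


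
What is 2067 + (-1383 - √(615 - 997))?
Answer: 684 - I*√382 ≈ 684.0 - 19.545*I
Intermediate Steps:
2067 + (-1383 - √(615 - 997)) = 2067 + (-1383 - √(-382)) = 2067 + (-1383 - I*√382) = 684 - I*√382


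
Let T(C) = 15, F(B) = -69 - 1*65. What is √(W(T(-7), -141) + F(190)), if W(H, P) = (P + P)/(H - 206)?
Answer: 4*I*√302162/191 ≈ 11.512*I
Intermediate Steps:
F(B) = -134 (F(B) = -69 - 65 = -134)
W(H, P) = 2*P/(-206 + H) (W(H, P) = (2*P)/(-206 + H) = 2*P/(-206 + H))
√(W(T(-7), -141) + F(190)) = √(2*(-141)/(-206 + 15) - 134) = √(2*(-141)/(-191) - 134) = √(2*(-141)*(-1/191) - 134) = √(282/191 - 134) = √(-25312/191) = 4*I*√302162/191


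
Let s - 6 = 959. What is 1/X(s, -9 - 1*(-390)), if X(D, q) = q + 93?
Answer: 1/474 ≈ 0.0021097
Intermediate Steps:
s = 965 (s = 6 + 959 = 965)
X(D, q) = 93 + q
1/X(s, -9 - 1*(-390)) = 1/(93 + (-9 - 1*(-390))) = 1/(93 + (-9 + 390)) = 1/(93 + 381) = 1/474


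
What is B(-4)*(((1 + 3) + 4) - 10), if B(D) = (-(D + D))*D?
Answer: 64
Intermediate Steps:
B(D) = -2*D**2 (B(D) = (-2*D)*D = -2*D**2)
B(-4)*(((1 + 3) + 4) - 10) = (-2*(-4)**2)*(((1 + 3) + 4) - 10) = (-2*16)*((4 + 4) - 10) = -32*(8 - 10) = -32*(-2) = 64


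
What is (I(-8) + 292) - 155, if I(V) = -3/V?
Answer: 1099/8 ≈ 137.38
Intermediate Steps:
(I(-8) + 292) - 155 = (-3/(-8) + 292) - 155 = (-3*(-⅛) + 292) - 155 = (3/8 + 292) - 155 = 2339/8 - 155 = 1099/8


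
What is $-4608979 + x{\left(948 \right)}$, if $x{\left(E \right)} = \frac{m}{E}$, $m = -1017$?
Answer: $- \frac{1456437703}{316} \approx -4.609 \cdot 10^{6}$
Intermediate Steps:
$x{\left(E \right)} = - \frac{1017}{E}$
$-4608979 + x{\left(948 \right)} = -4608979 - \frac{1017}{948} = -4608979 - \frac{339}{316} = - \frac{1456437703}{316}$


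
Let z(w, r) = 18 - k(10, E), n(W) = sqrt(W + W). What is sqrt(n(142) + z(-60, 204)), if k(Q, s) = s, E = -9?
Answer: sqrt(27 + 2*sqrt(71)) ≈ 6.6221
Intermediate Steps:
n(W) = sqrt(2)*sqrt(W) (n(W) = sqrt(2*W) = sqrt(2)*sqrt(W))
z(w, r) = 27 (z(w, r) = 18 - 1*(-9) = 18 + 9 = 27)
sqrt(n(142) + z(-60, 204)) = sqrt(sqrt(2)*sqrt(142) + 27) = sqrt(2*sqrt(71) + 27) = sqrt(27 + 2*sqrt(71))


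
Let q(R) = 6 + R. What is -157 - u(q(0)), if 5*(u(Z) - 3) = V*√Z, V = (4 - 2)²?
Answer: -160 - 4*√6/5 ≈ -161.96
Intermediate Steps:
V = 4 (V = 2² = 4)
u(Z) = 3 + 4*√Z/5 (u(Z) = 3 + (4*√Z)/5 = 3 + 4*√Z/5)
-157 - u(q(0)) = -157 - (3 + 4*√(6 + 0)/5) = -157 - (3 + 4*√6/5) = -157 + (-3 - 4*√6/5) = -160 - 4*√6/5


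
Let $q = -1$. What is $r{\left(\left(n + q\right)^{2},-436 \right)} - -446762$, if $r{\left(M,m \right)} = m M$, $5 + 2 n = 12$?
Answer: $444037$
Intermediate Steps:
$n = \frac{7}{2}$ ($n = - \frac{5}{2} + \frac{1}{2} \cdot 12 = - \frac{5}{2} + 6 = \frac{7}{2} \approx 3.5$)
$r{\left(M,m \right)} = M m$
$r{\left(\left(n + q\right)^{2},-436 \right)} - -446762 = \left(\frac{7}{2} - 1\right)^{2} \left(-436\right) - -446762 = \left(\frac{5}{2}\right)^{2} \left(-436\right) + 446762 = \frac{25}{4} \left(-436\right) + 446762 = -2725 + 446762 = 444037$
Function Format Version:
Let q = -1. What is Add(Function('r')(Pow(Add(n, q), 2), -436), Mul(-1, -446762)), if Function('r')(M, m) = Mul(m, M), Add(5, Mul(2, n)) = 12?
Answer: 444037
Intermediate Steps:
n = Rational(7, 2) (n = Add(Rational(-5, 2), Mul(Rational(1, 2), 12)) = Add(Rational(-5, 2), 6) = Rational(7, 2) ≈ 3.5000)
Function('r')(M, m) = Mul(M, m)
Add(Function('r')(Pow(Add(n, q), 2), -436), Mul(-1, -446762)) = Add(Mul(Pow(Add(Rational(7, 2), -1), 2), -436), Mul(-1, -446762)) = Add(Mul(Pow(Rational(5, 2), 2), -436), 446762) = Add(Mul(Rational(25, 4), -436), 446762) = Add(-2725, 446762) = 444037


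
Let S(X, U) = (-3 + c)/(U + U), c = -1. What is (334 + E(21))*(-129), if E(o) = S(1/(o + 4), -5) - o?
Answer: -202143/5 ≈ -40429.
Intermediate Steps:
S(X, U) = -2/U (S(X, U) = (-3 - 1)/(U + U) = -4*1/(2*U) = -2/U)
E(o) = ⅖ - o (E(o) = -2/(-5) - o = -2*(-⅕) - o = ⅖ - o)
(334 + E(21))*(-129) = (334 + (⅖ - 1*21))*(-129) = (334 + (⅖ - 21))*(-129) = (334 - 103/5)*(-129) = (1567/5)*(-129) = -202143/5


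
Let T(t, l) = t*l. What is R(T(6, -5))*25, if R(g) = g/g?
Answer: 25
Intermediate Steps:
T(t, l) = l*t
R(g) = 1
R(T(6, -5))*25 = 1*25 = 25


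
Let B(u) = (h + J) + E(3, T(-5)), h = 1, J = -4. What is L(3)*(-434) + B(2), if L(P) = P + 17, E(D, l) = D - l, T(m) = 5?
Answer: -8685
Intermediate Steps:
L(P) = 17 + P
B(u) = -5 (B(u) = (1 - 4) + (3 - 1*5) = -3 + (3 - 5) = -3 - 2 = -5)
L(3)*(-434) + B(2) = (17 + 3)*(-434) - 5 = 20*(-434) - 5 = -8680 - 5 = -8685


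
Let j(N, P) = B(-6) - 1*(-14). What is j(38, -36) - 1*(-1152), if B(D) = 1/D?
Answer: 6995/6 ≈ 1165.8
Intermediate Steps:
j(N, P) = 83/6 (j(N, P) = 1/(-6) - 1*(-14) = -⅙ + 14 = 83/6)
j(38, -36) - 1*(-1152) = 83/6 - 1*(-1152) = 83/6 + 1152 = 6995/6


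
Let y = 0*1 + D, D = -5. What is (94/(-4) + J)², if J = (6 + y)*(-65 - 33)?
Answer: 59049/4 ≈ 14762.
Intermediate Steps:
y = -5 (y = 0*1 - 5 = 0 - 5 = -5)
J = -98 (J = (6 - 5)*(-65 - 33) = 1*(-98) = -98)
(94/(-4) + J)² = (94/(-4) - 98)² = (94*(-¼) - 98)² = (-47/2 - 98)² = (-243/2)² = 59049/4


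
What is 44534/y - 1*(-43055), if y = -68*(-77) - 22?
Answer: 112266652/2607 ≈ 43064.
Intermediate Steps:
y = 5214 (y = 5236 - 22 = 5214)
44534/y - 1*(-43055) = 44534/5214 - 1*(-43055) = 44534*(1/5214) + 43055 = 22267/2607 + 43055 = 112266652/2607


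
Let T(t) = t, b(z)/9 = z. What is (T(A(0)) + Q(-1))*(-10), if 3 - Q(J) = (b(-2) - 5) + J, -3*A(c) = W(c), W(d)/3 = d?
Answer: -270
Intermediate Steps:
W(d) = 3*d
b(z) = 9*z
A(c) = -c
Q(J) = 26 - J (Q(J) = 3 - ((9*(-2) - 5) + J) = 3 - ((-18 - 5) + J) = 3 - (-23 + J) = 3 + (23 - J) = 26 - J)
(T(A(0)) + Q(-1))*(-10) = (-1*0 + (26 - 1*(-1)))*(-10) = (0 + (26 + 1))*(-10) = (0 + 27)*(-10) = 27*(-10) = -270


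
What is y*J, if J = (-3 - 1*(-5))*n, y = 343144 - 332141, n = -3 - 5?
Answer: -176048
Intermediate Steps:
n = -8
y = 11003
J = -16 (J = (-3 - 1*(-5))*(-8) = (-3 + 5)*(-8) = 2*(-8) = -16)
y*J = 11003*(-16) = -176048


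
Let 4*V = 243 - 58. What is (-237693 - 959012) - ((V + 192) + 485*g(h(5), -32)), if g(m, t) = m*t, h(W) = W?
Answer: -4477373/4 ≈ -1.1193e+6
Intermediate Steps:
V = 185/4 (V = (243 - 58)/4 = (¼)*185 = 185/4 ≈ 46.250)
(-237693 - 959012) - ((V + 192) + 485*g(h(5), -32)) = (-237693 - 959012) - ((185/4 + 192) + 485*(5*(-32))) = -1196705 - (953/4 + 485*(-160)) = -1196705 - (953/4 - 77600) = -1196705 - 1*(-309447/4) = -1196705 + 309447/4 = -4477373/4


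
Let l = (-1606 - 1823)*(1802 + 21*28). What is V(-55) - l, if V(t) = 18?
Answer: 8195328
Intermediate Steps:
l = -8195310 (l = -3429*(1802 + 588) = -3429*2390 = -8195310)
V(-55) - l = 18 - 1*(-8195310) = 18 + 8195310 = 8195328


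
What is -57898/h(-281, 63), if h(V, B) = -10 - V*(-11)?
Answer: 57898/3101 ≈ 18.671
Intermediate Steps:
h(V, B) = -10 + 11*V (h(V, B) = -10 - (-11)*V = -10 + 11*V)
-57898/h(-281, 63) = -57898/(-10 + 11*(-281)) = -57898/(-10 - 3091) = -57898/(-3101) = -57898*(-1/3101) = 57898/3101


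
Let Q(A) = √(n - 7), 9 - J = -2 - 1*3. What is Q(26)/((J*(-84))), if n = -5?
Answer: -I*√3/588 ≈ -0.0029457*I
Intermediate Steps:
J = 14 (J = 9 - (-2 - 1*3) = 9 - (-2 - 3) = 9 - 1*(-5) = 9 + 5 = 14)
Q(A) = 2*I*√3 (Q(A) = √(-5 - 7) = √(-12) = 2*I*√3)
Q(26)/((J*(-84))) = (2*I*√3)/((14*(-84))) = (2*I*√3)/(-1176) = (2*I*√3)*(-1/1176) = -I*√3/588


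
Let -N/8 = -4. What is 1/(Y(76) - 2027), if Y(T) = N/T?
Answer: -19/38505 ≈ -0.00049344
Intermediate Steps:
N = 32 (N = -8*(-4) = 32)
Y(T) = 32/T
1/(Y(76) - 2027) = 1/(32/76 - 2027) = 1/(32*(1/76) - 2027) = 1/(8/19 - 2027) = 1/(-38505/19) = -19/38505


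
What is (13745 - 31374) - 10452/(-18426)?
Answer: -54136917/3071 ≈ -17628.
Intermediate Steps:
(13745 - 31374) - 10452/(-18426) = -17629 - 10452*(-1/18426) = -17629 + 1742/3071 = -54136917/3071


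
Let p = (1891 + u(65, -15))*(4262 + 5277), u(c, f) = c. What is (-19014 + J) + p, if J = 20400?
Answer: 18659670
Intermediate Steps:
p = 18658284 (p = (1891 + 65)*(4262 + 5277) = 1956*9539 = 18658284)
(-19014 + J) + p = (-19014 + 20400) + 18658284 = 1386 + 18658284 = 18659670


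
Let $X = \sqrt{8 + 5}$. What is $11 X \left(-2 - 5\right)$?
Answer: $- 77 \sqrt{13} \approx -277.63$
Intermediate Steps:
$X = \sqrt{13} \approx 3.6056$
$11 X \left(-2 - 5\right) = 11 \sqrt{13} \left(-2 - 5\right) = 11 \sqrt{13} \left(-7\right) = - 77 \sqrt{13}$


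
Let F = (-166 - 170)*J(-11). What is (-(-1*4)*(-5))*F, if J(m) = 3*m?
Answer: -221760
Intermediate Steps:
F = 11088 (F = (-166 - 170)*(3*(-11)) = -336*(-33) = 11088)
(-(-1*4)*(-5))*F = -(-1*4)*(-5)*11088 = -(-4)*(-5)*11088 = -1*20*11088 = -20*11088 = -221760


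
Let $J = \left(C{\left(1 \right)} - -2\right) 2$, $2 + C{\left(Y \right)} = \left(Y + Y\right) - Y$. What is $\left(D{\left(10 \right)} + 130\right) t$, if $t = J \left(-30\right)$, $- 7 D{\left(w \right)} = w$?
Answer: $- \frac{54000}{7} \approx -7714.3$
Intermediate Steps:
$D{\left(w \right)} = - \frac{w}{7}$
$C{\left(Y \right)} = -2 + Y$ ($C{\left(Y \right)} = -2 + \left(\left(Y + Y\right) - Y\right) = -2 + \left(2 Y - Y\right) = -2 + Y$)
$J = 2$ ($J = \left(\left(-2 + 1\right) - -2\right) 2 = \left(-1 + 2\right) 2 = 1 \cdot 2 = 2$)
$t = -60$ ($t = 2 \left(-30\right) = -60$)
$\left(D{\left(10 \right)} + 130\right) t = \left(\left(- \frac{1}{7}\right) 10 + 130\right) \left(-60\right) = \left(- \frac{10}{7} + 130\right) \left(-60\right) = \frac{900}{7} \left(-60\right) = - \frac{54000}{7}$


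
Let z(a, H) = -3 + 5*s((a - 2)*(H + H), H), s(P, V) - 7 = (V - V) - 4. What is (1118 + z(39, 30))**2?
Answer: 1276900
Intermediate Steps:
s(P, V) = 3 (s(P, V) = 7 + ((V - V) - 4) = 7 + (0 - 4) = 7 - 4 = 3)
z(a, H) = 12 (z(a, H) = -3 + 5*3 = -3 + 15 = 12)
(1118 + z(39, 30))**2 = (1118 + 12)**2 = 1130**2 = 1276900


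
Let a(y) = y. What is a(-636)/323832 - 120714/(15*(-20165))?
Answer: 1080518943/2720863450 ≈ 0.39712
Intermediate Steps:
a(-636)/323832 - 120714/(15*(-20165)) = -636/323832 - 120714/(15*(-20165)) = -636*1/323832 - 120714/(-302475) = -53/26986 - 120714*(-1/302475) = -53/26986 + 40238/100825 = 1080518943/2720863450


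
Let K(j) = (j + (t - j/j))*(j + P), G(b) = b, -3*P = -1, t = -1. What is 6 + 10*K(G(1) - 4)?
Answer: 418/3 ≈ 139.33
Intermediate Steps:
P = ⅓ (P = -⅓*(-1) = ⅓ ≈ 0.33333)
K(j) = (-2 + j)*(⅓ + j) (K(j) = (j + (-1 - j/j))*(j + ⅓) = (j + (-1 - 1*1))*(⅓ + j) = (j + (-1 - 1))*(⅓ + j) = (j - 2)*(⅓ + j) = (-2 + j)*(⅓ + j))
6 + 10*K(G(1) - 4) = 6 + 10*(-⅔ + (1 - 4)² - 5*(1 - 4)/3) = 6 + 10*(-⅔ + (-3)² - 5/3*(-3)) = 6 + 10*(-⅔ + 9 + 5) = 6 + 10*(40/3) = 6 + 400/3 = 418/3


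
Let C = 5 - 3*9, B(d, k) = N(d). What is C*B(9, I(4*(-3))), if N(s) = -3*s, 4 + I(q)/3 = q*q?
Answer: 594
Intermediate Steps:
I(q) = -12 + 3*q² (I(q) = -12 + 3*(q*q) = -12 + 3*q²)
B(d, k) = -3*d
C = -22 (C = 5 - 27 = -22)
C*B(9, I(4*(-3))) = -(-66)*9 = -22*(-27) = 594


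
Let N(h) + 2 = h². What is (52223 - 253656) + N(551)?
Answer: 102166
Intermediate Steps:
N(h) = -2 + h²
(52223 - 253656) + N(551) = (52223 - 253656) + (-2 + 551²) = -201433 + (-2 + 303601) = -201433 + 303599 = 102166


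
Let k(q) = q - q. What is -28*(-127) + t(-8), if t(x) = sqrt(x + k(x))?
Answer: 3556 + 2*I*sqrt(2) ≈ 3556.0 + 2.8284*I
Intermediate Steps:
k(q) = 0
t(x) = sqrt(x) (t(x) = sqrt(x + 0) = sqrt(x))
-28*(-127) + t(-8) = -28*(-127) + sqrt(-8) = 3556 + 2*I*sqrt(2)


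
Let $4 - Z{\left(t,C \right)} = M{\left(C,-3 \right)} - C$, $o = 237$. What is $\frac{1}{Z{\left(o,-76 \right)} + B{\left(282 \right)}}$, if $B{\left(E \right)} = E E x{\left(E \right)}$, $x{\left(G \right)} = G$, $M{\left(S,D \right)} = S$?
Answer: $\frac{1}{22425772} \approx 4.4592 \cdot 10^{-8}$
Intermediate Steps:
$B{\left(E \right)} = E^{3}$ ($B{\left(E \right)} = E E E = E^{2} E = E^{3}$)
$Z{\left(t,C \right)} = 4$ ($Z{\left(t,C \right)} = 4 - \left(C - C\right) = 4 - 0 = 4 + 0 = 4$)
$\frac{1}{Z{\left(o,-76 \right)} + B{\left(282 \right)}} = \frac{1}{4 + 282^{3}} = \frac{1}{4 + 22425768} = \frac{1}{22425772}$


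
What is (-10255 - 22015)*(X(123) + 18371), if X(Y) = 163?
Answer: -598092180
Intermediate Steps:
(-10255 - 22015)*(X(123) + 18371) = (-10255 - 22015)*(163 + 18371) = -32270*18534 = -598092180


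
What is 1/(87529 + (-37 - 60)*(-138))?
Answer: 1/100915 ≈ 9.9093e-6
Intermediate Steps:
1/(87529 + (-37 - 60)*(-138)) = 1/(87529 - 97*(-138)) = 1/(87529 + 13386) = 1/100915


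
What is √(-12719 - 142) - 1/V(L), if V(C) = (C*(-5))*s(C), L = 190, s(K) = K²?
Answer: 1/34295000 + 3*I*√1429 ≈ 2.9159e-8 + 113.41*I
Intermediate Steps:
V(C) = -5*C³ (V(C) = (C*(-5))*C² = (-5*C)*C² = -5*C³)
√(-12719 - 142) - 1/V(L) = √(-12719 - 142) - 1/((-5*190³)) = √(-12861) - 1/((-5*6859000)) = 3*I*√1429 - 1/(-34295000) = 3*I*√1429 - 1*(-1/34295000) = 3*I*√1429 + 1/34295000 = 1/34295000 + 3*I*√1429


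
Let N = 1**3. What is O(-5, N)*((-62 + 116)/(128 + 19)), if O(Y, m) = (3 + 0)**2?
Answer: 162/49 ≈ 3.3061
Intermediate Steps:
N = 1
O(Y, m) = 9 (O(Y, m) = 3**2 = 9)
O(-5, N)*((-62 + 116)/(128 + 19)) = 9*((-62 + 116)/(128 + 19)) = 9*(54/147) = 9*(54*(1/147)) = 9*(18/49) = 162/49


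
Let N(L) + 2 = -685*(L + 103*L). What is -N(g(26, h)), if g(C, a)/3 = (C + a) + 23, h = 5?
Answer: 11540882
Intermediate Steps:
g(C, a) = 69 + 3*C + 3*a (g(C, a) = 3*((C + a) + 23) = 3*(23 + C + a) = 69 + 3*C + 3*a)
N(L) = -2 - 71240*L (N(L) = -2 - 685*(L + 103*L) = -2 - 71240*L)
-N(g(26, h)) = -(-2 - 71240*(69 + 3*26 + 3*5)) = -(-2 - 71240*(69 + 78 + 15)) = -(-2 - 71240*162) = -(-2 - 11540880) = -1*(-11540882) = 11540882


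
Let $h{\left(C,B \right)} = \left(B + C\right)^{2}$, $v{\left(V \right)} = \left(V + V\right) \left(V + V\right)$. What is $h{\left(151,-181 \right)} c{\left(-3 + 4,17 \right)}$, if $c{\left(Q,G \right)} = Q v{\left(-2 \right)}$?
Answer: $14400$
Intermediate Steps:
$v{\left(V \right)} = 4 V^{2}$ ($v{\left(V \right)} = 2 V 2 V = 4 V^{2}$)
$c{\left(Q,G \right)} = 16 Q$ ($c{\left(Q,G \right)} = Q 4 \left(-2\right)^{2} = Q 4 \cdot 4 = Q 16 = 16 Q$)
$h{\left(151,-181 \right)} c{\left(-3 + 4,17 \right)} = \left(-181 + 151\right)^{2} \cdot 16 \left(-3 + 4\right) = \left(-30\right)^{2} \cdot 16 \cdot 1 = 900 \cdot 16 = 14400$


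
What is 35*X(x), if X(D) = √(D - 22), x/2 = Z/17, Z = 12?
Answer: 175*I*√238/17 ≈ 158.81*I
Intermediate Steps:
x = 24/17 (x = 2*(12/17) = 24/17 ≈ 1.4118)
X(D) = √(-22 + D)
35*X(x) = 35*√(-22 + 24/17) = 35*√(-350/17) = 35*(5*I*√238/17) = 175*I*√238/17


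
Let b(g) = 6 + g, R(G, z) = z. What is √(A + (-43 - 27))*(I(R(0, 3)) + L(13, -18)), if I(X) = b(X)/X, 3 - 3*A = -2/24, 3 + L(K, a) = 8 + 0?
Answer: 4*I*√2483/3 ≈ 66.44*I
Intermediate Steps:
L(K, a) = 5 (L(K, a) = -3 + (8 + 0) = -3 + 8 = 5)
A = 37/36 (A = 1 - (-2)/(3*24) = 1 - ⅓*(-1/12) = 1 + 1/36 = 37/36 ≈ 1.0278)
I(X) = (6 + X)/X
√(A + (-43 - 27))*(I(R(0, 3)) + L(13, -18)) = √(37/36 + (-43 - 27))*((6 + 3)/3 + 5) = √(37/36 - 70)*((⅓)*9 + 5) = √(-2483/36)*(3 + 5) = (I*√2483/6)*8 = 4*I*√2483/3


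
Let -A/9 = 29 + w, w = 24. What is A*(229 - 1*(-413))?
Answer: -306234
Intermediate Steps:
A = -477 (A = -9*(29 + 24) = -9*53 = -477)
A*(229 - 1*(-413)) = -477*(229 - 1*(-413)) = -477*(229 + 413) = -477*642 = -306234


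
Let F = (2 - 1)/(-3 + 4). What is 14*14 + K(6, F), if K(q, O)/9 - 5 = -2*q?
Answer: 133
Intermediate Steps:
F = 1 (F = 1/1 = 1*1 = 1)
K(q, O) = 45 - 18*q (K(q, O) = 45 + 9*(-2*q) = 45 - 18*q)
14*14 + K(6, F) = 14*14 + (45 - 18*6) = 196 + (45 - 108) = 196 - 63 = 133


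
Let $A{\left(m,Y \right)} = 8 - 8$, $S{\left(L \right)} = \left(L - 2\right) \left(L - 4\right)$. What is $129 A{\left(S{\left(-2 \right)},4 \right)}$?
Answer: $0$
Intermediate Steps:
$S{\left(L \right)} = \left(-4 + L\right) \left(-2 + L\right)$ ($S{\left(L \right)} = \left(-2 + L\right) \left(-4 + L\right) = \left(-4 + L\right) \left(-2 + L\right)$)
$A{\left(m,Y \right)} = 0$ ($A{\left(m,Y \right)} = 8 - 8 = 0$)
$129 A{\left(S{\left(-2 \right)},4 \right)} = 129 \cdot 0 = 0$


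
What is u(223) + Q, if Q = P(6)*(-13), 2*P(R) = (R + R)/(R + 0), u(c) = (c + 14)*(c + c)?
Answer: 105689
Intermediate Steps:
u(c) = 2*c*(14 + c) (u(c) = (14 + c)*(2*c) = 2*c*(14 + c))
P(R) = 1 (P(R) = ((R + R)/(R + 0))/2 = ((2*R)/R)/2 = (½)*2 = 1)
Q = -13 (Q = 1*(-13) = -13)
u(223) + Q = 2*223*(14 + 223) - 13 = 2*223*237 - 13 = 105702 - 13 = 105689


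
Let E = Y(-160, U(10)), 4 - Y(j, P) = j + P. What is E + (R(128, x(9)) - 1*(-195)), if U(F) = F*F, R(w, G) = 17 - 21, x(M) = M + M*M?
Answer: 255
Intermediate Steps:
x(M) = M + M**2
R(w, G) = -4
U(F) = F**2
Y(j, P) = 4 - P - j (Y(j, P) = 4 - (j + P) = 4 - (P + j) = 4 + (-P - j) = 4 - P - j)
E = 64 (E = 4 - 1*10**2 - 1*(-160) = 4 - 1*100 + 160 = 4 - 100 + 160 = 64)
E + (R(128, x(9)) - 1*(-195)) = 64 + (-4 - 1*(-195)) = 64 + (-4 + 195) = 64 + 191 = 255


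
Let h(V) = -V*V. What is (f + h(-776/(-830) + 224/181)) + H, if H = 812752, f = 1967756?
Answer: 15688331404894956/5642263225 ≈ 2.7805e+6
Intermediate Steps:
h(V) = -V²
(f + h(-776/(-830) + 224/181)) + H = (1967756 - (-776/(-830) + 224/181)²) + 812752 = (1967756 - (-776*(-1/830) + 224*(1/181))²) + 812752 = (1967756 - (388/415 + 224/181)²) + 812752 = (1967756 - (163188/75115)²) + 812752 = (1967756 - 1*26630323344/5642263225) + 812752 = (1967756 - 26630323344/5642263225) + 812752 = 11102570684249756/5642263225 + 812752 = 15688331404894956/5642263225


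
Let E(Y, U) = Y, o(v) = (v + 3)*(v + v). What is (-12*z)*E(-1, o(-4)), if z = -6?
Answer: -72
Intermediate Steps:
o(v) = 2*v*(3 + v) (o(v) = (3 + v)*(2*v) = 2*v*(3 + v))
(-12*z)*E(-1, o(-4)) = -12*(-6)*(-1) = 72*(-1) = -72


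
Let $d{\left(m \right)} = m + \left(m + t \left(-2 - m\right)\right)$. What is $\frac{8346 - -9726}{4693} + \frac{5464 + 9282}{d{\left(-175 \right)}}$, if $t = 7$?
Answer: $\frac{84762970}{4040673} \approx 20.977$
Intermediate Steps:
$d{\left(m \right)} = -14 - 5 m$ ($d{\left(m \right)} = m + \left(m + 7 \left(-2 - m\right)\right) = m - \left(14 + 6 m\right) = -14 - 5 m$)
$\frac{8346 - -9726}{4693} + \frac{5464 + 9282}{d{\left(-175 \right)}} = \frac{8346 - -9726}{4693} + \frac{5464 + 9282}{-14 - -875} = \left(8346 + 9726\right) \frac{1}{4693} + \frac{14746}{-14 + 875} = 18072 \cdot \frac{1}{4693} + \frac{14746}{861} = \frac{18072}{4693} + 14746 \cdot \frac{1}{861} = \frac{18072}{4693} + \frac{14746}{861} = \frac{84762970}{4040673}$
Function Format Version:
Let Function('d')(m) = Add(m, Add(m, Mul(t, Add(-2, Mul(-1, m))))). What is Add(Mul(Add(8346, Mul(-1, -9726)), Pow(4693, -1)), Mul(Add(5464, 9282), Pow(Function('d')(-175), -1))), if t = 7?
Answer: Rational(84762970, 4040673) ≈ 20.977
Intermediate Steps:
Function('d')(m) = Add(-14, Mul(-5, m)) (Function('d')(m) = Add(m, Add(m, Mul(7, Add(-2, Mul(-1, m))))) = Add(m, Add(m, Add(-14, Mul(-7, m)))) = Add(m, Add(-14, Mul(-6, m))) = Add(-14, Mul(-5, m)))
Add(Mul(Add(8346, Mul(-1, -9726)), Pow(4693, -1)), Mul(Add(5464, 9282), Pow(Function('d')(-175), -1))) = Add(Mul(Add(8346, Mul(-1, -9726)), Pow(4693, -1)), Mul(Add(5464, 9282), Pow(Add(-14, Mul(-5, -175)), -1))) = Add(Mul(Add(8346, 9726), Rational(1, 4693)), Mul(14746, Pow(Add(-14, 875), -1))) = Add(Mul(18072, Rational(1, 4693)), Mul(14746, Pow(861, -1))) = Add(Rational(18072, 4693), Mul(14746, Rational(1, 861))) = Add(Rational(18072, 4693), Rational(14746, 861)) = Rational(84762970, 4040673)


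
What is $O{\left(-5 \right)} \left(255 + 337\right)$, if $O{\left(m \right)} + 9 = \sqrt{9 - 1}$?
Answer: $-5328 + 1184 \sqrt{2} \approx -3653.6$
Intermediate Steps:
$O{\left(m \right)} = -9 + 2 \sqrt{2}$ ($O{\left(m \right)} = -9 + \sqrt{9 - 1} = -9 + \sqrt{8} = -9 + 2 \sqrt{2}$)
$O{\left(-5 \right)} \left(255 + 337\right) = \left(-9 + 2 \sqrt{2}\right) \left(255 + 337\right) = \left(-9 + 2 \sqrt{2}\right) 592 = -5328 + 1184 \sqrt{2}$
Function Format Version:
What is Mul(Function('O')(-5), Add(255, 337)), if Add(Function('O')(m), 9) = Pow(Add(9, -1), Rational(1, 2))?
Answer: Add(-5328, Mul(1184, Pow(2, Rational(1, 2)))) ≈ -3653.6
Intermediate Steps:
Function('O')(m) = Add(-9, Mul(2, Pow(2, Rational(1, 2)))) (Function('O')(m) = Add(-9, Pow(Add(9, -1), Rational(1, 2))) = Add(-9, Pow(8, Rational(1, 2))) = Add(-9, Mul(2, Pow(2, Rational(1, 2)))))
Mul(Function('O')(-5), Add(255, 337)) = Mul(Add(-9, Mul(2, Pow(2, Rational(1, 2)))), Add(255, 337)) = Mul(Add(-9, Mul(2, Pow(2, Rational(1, 2)))), 592) = Add(-5328, Mul(1184, Pow(2, Rational(1, 2))))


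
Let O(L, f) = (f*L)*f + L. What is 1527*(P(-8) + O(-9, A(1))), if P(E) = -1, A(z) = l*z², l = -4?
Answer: -235158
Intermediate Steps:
A(z) = -4*z²
O(L, f) = L + L*f² (O(L, f) = (L*f)*f + L = L*f² + L = L + L*f²)
1527*(P(-8) + O(-9, A(1))) = 1527*(-1 - 9*(1 + (-4*1²)²)) = 1527*(-1 - 9*(1 + (-4*1)²)) = 1527*(-1 - 9*(1 + (-4)²)) = 1527*(-1 - 9*(1 + 16)) = 1527*(-1 - 9*17) = 1527*(-1 - 153) = 1527*(-154) = -235158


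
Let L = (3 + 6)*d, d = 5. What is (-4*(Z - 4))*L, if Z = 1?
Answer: 540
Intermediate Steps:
L = 45 (L = (3 + 6)*5 = 9*5 = 45)
(-4*(Z - 4))*L = -4*(1 - 4)*45 = -4*(-3)*45 = 12*45 = 540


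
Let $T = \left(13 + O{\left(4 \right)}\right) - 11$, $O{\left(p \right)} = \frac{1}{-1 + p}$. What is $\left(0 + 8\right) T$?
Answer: $\frac{56}{3} \approx 18.667$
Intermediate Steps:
$T = \frac{7}{3}$ ($T = \left(13 + \frac{1}{-1 + 4}\right) - 11 = \left(13 + \frac{1}{3}\right) - 11 = \frac{40}{3} - 11 = \frac{7}{3} \approx 2.3333$)
$\left(0 + 8\right) T = \left(0 + 8\right) \frac{7}{3} = 8 \cdot \frac{7}{3} = \frac{56}{3}$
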